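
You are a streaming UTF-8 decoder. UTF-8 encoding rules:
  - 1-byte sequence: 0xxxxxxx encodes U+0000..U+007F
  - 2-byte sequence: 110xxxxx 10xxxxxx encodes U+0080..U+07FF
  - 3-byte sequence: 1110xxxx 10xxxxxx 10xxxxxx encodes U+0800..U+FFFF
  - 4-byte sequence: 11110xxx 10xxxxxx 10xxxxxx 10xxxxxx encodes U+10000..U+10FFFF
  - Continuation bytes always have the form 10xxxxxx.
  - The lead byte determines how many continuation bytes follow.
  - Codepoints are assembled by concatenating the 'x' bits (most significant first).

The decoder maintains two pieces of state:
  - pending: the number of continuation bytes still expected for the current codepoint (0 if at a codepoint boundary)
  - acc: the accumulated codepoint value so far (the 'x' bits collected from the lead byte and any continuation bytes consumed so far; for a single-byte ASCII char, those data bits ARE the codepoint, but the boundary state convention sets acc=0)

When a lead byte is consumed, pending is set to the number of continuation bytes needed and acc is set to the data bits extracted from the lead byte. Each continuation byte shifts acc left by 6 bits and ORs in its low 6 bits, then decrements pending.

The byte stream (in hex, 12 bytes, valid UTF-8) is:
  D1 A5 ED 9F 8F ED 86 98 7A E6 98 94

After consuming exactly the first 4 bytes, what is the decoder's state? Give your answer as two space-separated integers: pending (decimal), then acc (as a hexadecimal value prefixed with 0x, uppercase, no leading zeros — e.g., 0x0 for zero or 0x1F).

Byte[0]=D1: 2-byte lead. pending=1, acc=0x11
Byte[1]=A5: continuation. acc=(acc<<6)|0x25=0x465, pending=0
Byte[2]=ED: 3-byte lead. pending=2, acc=0xD
Byte[3]=9F: continuation. acc=(acc<<6)|0x1F=0x35F, pending=1

Answer: 1 0x35F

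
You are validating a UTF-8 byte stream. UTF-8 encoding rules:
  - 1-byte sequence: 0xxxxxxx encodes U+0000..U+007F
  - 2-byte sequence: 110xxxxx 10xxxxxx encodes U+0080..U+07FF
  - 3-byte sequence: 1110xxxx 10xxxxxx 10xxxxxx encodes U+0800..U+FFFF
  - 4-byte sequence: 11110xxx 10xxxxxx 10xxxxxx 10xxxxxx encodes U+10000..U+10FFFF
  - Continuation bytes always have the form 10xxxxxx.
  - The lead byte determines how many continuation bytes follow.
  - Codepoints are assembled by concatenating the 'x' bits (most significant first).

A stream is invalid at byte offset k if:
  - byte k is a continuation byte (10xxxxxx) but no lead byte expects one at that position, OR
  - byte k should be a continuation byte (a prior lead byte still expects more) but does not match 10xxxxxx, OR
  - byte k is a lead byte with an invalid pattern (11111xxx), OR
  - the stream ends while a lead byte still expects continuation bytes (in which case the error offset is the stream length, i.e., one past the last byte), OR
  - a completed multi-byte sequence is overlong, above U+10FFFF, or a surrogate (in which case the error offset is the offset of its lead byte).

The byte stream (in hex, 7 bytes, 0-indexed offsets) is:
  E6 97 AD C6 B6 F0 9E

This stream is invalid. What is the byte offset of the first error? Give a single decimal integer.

Answer: 7

Derivation:
Byte[0]=E6: 3-byte lead, need 2 cont bytes. acc=0x6
Byte[1]=97: continuation. acc=(acc<<6)|0x17=0x197
Byte[2]=AD: continuation. acc=(acc<<6)|0x2D=0x65ED
Completed: cp=U+65ED (starts at byte 0)
Byte[3]=C6: 2-byte lead, need 1 cont bytes. acc=0x6
Byte[4]=B6: continuation. acc=(acc<<6)|0x36=0x1B6
Completed: cp=U+01B6 (starts at byte 3)
Byte[5]=F0: 4-byte lead, need 3 cont bytes. acc=0x0
Byte[6]=9E: continuation. acc=(acc<<6)|0x1E=0x1E
Byte[7]: stream ended, expected continuation. INVALID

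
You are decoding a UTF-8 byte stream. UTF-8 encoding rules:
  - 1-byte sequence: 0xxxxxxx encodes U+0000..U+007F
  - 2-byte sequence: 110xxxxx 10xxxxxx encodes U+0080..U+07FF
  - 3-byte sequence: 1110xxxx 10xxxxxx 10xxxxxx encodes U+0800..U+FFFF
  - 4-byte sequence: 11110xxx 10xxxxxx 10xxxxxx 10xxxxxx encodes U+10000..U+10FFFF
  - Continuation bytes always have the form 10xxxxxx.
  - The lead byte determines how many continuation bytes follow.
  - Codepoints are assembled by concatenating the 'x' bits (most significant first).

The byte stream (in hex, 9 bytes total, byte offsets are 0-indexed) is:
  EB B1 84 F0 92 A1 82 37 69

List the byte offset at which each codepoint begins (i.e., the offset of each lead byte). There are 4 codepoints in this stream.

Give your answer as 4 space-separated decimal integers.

Answer: 0 3 7 8

Derivation:
Byte[0]=EB: 3-byte lead, need 2 cont bytes. acc=0xB
Byte[1]=B1: continuation. acc=(acc<<6)|0x31=0x2F1
Byte[2]=84: continuation. acc=(acc<<6)|0x04=0xBC44
Completed: cp=U+BC44 (starts at byte 0)
Byte[3]=F0: 4-byte lead, need 3 cont bytes. acc=0x0
Byte[4]=92: continuation. acc=(acc<<6)|0x12=0x12
Byte[5]=A1: continuation. acc=(acc<<6)|0x21=0x4A1
Byte[6]=82: continuation. acc=(acc<<6)|0x02=0x12842
Completed: cp=U+12842 (starts at byte 3)
Byte[7]=37: 1-byte ASCII. cp=U+0037
Byte[8]=69: 1-byte ASCII. cp=U+0069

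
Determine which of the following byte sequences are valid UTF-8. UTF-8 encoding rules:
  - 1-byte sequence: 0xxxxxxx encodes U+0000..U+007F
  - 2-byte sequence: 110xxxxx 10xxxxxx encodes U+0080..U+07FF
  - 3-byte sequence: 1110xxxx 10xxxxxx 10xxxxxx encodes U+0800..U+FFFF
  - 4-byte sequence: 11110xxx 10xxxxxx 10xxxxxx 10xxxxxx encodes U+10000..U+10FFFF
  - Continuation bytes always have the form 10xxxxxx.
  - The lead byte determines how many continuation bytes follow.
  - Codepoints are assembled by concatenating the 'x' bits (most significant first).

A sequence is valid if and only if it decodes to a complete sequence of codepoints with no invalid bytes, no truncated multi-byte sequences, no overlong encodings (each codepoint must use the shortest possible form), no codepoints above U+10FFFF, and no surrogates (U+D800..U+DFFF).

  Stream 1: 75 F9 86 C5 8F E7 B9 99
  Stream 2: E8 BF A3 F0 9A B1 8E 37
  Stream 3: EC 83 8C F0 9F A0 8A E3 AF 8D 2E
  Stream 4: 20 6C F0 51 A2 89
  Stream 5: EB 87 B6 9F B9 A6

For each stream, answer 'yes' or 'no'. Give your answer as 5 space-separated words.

Stream 1: error at byte offset 1. INVALID
Stream 2: decodes cleanly. VALID
Stream 3: decodes cleanly. VALID
Stream 4: error at byte offset 3. INVALID
Stream 5: error at byte offset 3. INVALID

Answer: no yes yes no no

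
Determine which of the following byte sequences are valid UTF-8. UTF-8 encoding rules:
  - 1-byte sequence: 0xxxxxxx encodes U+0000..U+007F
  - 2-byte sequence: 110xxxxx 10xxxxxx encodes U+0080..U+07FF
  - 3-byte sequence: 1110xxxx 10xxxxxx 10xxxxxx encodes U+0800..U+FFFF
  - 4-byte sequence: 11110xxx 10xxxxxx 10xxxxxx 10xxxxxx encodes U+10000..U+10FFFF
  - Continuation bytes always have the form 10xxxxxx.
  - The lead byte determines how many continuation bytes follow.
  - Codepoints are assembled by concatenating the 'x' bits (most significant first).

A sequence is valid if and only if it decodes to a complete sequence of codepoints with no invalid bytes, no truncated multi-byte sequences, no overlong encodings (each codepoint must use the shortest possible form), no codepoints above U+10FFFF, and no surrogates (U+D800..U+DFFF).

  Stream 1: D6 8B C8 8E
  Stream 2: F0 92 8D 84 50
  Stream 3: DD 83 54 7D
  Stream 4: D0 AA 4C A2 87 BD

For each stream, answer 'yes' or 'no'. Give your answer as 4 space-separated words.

Stream 1: decodes cleanly. VALID
Stream 2: decodes cleanly. VALID
Stream 3: decodes cleanly. VALID
Stream 4: error at byte offset 3. INVALID

Answer: yes yes yes no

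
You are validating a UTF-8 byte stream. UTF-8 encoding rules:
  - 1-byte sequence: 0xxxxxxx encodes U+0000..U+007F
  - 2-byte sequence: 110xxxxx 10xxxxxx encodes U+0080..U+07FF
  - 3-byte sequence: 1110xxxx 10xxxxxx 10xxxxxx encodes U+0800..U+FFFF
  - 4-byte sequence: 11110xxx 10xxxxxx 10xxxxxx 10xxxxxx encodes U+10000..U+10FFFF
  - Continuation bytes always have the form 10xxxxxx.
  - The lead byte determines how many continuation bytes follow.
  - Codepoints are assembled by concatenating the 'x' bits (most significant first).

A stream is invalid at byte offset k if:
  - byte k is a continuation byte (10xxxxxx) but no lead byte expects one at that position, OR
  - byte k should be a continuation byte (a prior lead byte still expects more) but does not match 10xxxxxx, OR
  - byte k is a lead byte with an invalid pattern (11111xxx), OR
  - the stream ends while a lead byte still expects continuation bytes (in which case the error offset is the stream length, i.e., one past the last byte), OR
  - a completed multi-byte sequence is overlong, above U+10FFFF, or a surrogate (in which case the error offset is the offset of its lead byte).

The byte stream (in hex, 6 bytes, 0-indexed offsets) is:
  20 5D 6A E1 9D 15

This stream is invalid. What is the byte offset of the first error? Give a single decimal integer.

Byte[0]=20: 1-byte ASCII. cp=U+0020
Byte[1]=5D: 1-byte ASCII. cp=U+005D
Byte[2]=6A: 1-byte ASCII. cp=U+006A
Byte[3]=E1: 3-byte lead, need 2 cont bytes. acc=0x1
Byte[4]=9D: continuation. acc=(acc<<6)|0x1D=0x5D
Byte[5]=15: expected 10xxxxxx continuation. INVALID

Answer: 5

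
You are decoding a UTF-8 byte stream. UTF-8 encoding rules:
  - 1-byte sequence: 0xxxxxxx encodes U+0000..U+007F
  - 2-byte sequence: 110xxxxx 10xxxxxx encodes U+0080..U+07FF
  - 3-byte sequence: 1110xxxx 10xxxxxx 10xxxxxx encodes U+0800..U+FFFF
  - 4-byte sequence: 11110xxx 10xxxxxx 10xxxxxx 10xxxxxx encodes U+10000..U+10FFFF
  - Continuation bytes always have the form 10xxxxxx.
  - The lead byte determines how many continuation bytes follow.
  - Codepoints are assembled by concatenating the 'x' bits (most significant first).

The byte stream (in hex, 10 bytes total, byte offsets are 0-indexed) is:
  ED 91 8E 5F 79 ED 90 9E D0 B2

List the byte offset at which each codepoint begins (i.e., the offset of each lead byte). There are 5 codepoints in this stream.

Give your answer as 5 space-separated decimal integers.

Byte[0]=ED: 3-byte lead, need 2 cont bytes. acc=0xD
Byte[1]=91: continuation. acc=(acc<<6)|0x11=0x351
Byte[2]=8E: continuation. acc=(acc<<6)|0x0E=0xD44E
Completed: cp=U+D44E (starts at byte 0)
Byte[3]=5F: 1-byte ASCII. cp=U+005F
Byte[4]=79: 1-byte ASCII. cp=U+0079
Byte[5]=ED: 3-byte lead, need 2 cont bytes. acc=0xD
Byte[6]=90: continuation. acc=(acc<<6)|0x10=0x350
Byte[7]=9E: continuation. acc=(acc<<6)|0x1E=0xD41E
Completed: cp=U+D41E (starts at byte 5)
Byte[8]=D0: 2-byte lead, need 1 cont bytes. acc=0x10
Byte[9]=B2: continuation. acc=(acc<<6)|0x32=0x432
Completed: cp=U+0432 (starts at byte 8)

Answer: 0 3 4 5 8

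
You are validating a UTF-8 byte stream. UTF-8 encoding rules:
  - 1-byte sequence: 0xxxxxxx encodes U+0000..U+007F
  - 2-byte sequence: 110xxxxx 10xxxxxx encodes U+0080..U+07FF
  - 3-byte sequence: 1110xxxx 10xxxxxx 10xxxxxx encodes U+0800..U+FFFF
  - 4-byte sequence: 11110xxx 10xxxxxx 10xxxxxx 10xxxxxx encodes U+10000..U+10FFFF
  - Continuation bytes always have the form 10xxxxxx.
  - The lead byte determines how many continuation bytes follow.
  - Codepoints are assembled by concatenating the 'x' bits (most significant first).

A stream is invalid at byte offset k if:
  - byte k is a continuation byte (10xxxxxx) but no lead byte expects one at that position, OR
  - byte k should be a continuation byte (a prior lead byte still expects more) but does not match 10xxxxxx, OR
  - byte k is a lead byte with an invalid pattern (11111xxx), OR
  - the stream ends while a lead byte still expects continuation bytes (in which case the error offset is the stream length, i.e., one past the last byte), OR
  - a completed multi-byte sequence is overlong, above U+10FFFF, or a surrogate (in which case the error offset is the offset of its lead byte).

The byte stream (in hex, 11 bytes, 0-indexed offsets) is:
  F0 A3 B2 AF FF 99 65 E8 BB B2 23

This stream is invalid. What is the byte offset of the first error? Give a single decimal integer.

Answer: 4

Derivation:
Byte[0]=F0: 4-byte lead, need 3 cont bytes. acc=0x0
Byte[1]=A3: continuation. acc=(acc<<6)|0x23=0x23
Byte[2]=B2: continuation. acc=(acc<<6)|0x32=0x8F2
Byte[3]=AF: continuation. acc=(acc<<6)|0x2F=0x23CAF
Completed: cp=U+23CAF (starts at byte 0)
Byte[4]=FF: INVALID lead byte (not 0xxx/110x/1110/11110)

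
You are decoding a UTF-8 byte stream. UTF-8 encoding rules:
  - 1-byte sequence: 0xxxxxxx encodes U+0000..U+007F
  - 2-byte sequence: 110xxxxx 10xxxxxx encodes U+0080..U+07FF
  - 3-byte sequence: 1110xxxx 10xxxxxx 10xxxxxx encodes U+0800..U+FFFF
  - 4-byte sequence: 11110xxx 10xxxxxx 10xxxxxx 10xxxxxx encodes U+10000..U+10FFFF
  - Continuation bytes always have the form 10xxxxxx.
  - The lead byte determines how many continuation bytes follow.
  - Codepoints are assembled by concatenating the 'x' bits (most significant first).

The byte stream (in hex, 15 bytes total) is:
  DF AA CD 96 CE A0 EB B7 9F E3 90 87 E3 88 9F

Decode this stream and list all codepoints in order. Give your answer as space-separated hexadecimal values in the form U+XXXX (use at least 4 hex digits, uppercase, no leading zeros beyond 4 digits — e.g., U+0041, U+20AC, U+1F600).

Answer: U+07EA U+0356 U+03A0 U+BDDF U+3407 U+321F

Derivation:
Byte[0]=DF: 2-byte lead, need 1 cont bytes. acc=0x1F
Byte[1]=AA: continuation. acc=(acc<<6)|0x2A=0x7EA
Completed: cp=U+07EA (starts at byte 0)
Byte[2]=CD: 2-byte lead, need 1 cont bytes. acc=0xD
Byte[3]=96: continuation. acc=(acc<<6)|0x16=0x356
Completed: cp=U+0356 (starts at byte 2)
Byte[4]=CE: 2-byte lead, need 1 cont bytes. acc=0xE
Byte[5]=A0: continuation. acc=(acc<<6)|0x20=0x3A0
Completed: cp=U+03A0 (starts at byte 4)
Byte[6]=EB: 3-byte lead, need 2 cont bytes. acc=0xB
Byte[7]=B7: continuation. acc=(acc<<6)|0x37=0x2F7
Byte[8]=9F: continuation. acc=(acc<<6)|0x1F=0xBDDF
Completed: cp=U+BDDF (starts at byte 6)
Byte[9]=E3: 3-byte lead, need 2 cont bytes. acc=0x3
Byte[10]=90: continuation. acc=(acc<<6)|0x10=0xD0
Byte[11]=87: continuation. acc=(acc<<6)|0x07=0x3407
Completed: cp=U+3407 (starts at byte 9)
Byte[12]=E3: 3-byte lead, need 2 cont bytes. acc=0x3
Byte[13]=88: continuation. acc=(acc<<6)|0x08=0xC8
Byte[14]=9F: continuation. acc=(acc<<6)|0x1F=0x321F
Completed: cp=U+321F (starts at byte 12)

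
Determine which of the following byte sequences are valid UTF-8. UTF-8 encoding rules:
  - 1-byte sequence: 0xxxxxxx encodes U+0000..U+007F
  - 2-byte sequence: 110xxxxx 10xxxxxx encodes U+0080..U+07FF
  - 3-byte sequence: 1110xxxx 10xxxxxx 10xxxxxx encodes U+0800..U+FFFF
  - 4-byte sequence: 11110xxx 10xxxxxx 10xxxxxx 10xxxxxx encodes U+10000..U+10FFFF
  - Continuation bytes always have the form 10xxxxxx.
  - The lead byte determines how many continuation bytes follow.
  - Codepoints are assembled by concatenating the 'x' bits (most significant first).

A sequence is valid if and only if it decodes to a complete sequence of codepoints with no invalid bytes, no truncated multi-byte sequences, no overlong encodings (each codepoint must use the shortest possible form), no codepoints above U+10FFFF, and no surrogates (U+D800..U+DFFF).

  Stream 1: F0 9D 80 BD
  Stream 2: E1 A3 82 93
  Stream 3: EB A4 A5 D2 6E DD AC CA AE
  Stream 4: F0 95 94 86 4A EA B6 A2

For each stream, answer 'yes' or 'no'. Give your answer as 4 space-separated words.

Stream 1: decodes cleanly. VALID
Stream 2: error at byte offset 3. INVALID
Stream 3: error at byte offset 4. INVALID
Stream 4: decodes cleanly. VALID

Answer: yes no no yes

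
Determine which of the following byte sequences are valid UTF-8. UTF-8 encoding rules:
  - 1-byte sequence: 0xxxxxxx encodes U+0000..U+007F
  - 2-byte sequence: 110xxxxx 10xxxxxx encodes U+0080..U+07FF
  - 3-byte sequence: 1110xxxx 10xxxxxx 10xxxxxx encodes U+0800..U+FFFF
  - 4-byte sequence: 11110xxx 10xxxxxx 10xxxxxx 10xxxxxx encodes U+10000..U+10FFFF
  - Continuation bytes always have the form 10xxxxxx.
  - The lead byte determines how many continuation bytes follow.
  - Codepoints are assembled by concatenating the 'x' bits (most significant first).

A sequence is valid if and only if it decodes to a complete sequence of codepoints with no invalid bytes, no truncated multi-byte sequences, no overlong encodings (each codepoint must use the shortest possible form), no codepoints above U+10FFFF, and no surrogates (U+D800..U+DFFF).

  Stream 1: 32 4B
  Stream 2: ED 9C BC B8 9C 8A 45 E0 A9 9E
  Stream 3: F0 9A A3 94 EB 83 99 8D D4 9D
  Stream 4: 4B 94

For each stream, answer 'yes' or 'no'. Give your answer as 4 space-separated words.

Answer: yes no no no

Derivation:
Stream 1: decodes cleanly. VALID
Stream 2: error at byte offset 3. INVALID
Stream 3: error at byte offset 7. INVALID
Stream 4: error at byte offset 1. INVALID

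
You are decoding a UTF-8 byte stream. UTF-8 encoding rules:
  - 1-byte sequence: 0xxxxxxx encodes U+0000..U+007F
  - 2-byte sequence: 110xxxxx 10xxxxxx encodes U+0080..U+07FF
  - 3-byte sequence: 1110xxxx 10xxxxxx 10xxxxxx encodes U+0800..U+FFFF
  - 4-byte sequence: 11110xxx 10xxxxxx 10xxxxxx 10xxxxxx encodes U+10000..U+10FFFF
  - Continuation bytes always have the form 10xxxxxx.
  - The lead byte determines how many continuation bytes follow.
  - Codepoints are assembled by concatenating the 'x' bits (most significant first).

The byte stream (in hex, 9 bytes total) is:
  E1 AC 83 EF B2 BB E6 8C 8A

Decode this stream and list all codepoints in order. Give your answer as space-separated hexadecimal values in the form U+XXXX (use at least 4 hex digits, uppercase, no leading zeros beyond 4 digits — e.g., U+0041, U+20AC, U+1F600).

Byte[0]=E1: 3-byte lead, need 2 cont bytes. acc=0x1
Byte[1]=AC: continuation. acc=(acc<<6)|0x2C=0x6C
Byte[2]=83: continuation. acc=(acc<<6)|0x03=0x1B03
Completed: cp=U+1B03 (starts at byte 0)
Byte[3]=EF: 3-byte lead, need 2 cont bytes. acc=0xF
Byte[4]=B2: continuation. acc=(acc<<6)|0x32=0x3F2
Byte[5]=BB: continuation. acc=(acc<<6)|0x3B=0xFCBB
Completed: cp=U+FCBB (starts at byte 3)
Byte[6]=E6: 3-byte lead, need 2 cont bytes. acc=0x6
Byte[7]=8C: continuation. acc=(acc<<6)|0x0C=0x18C
Byte[8]=8A: continuation. acc=(acc<<6)|0x0A=0x630A
Completed: cp=U+630A (starts at byte 6)

Answer: U+1B03 U+FCBB U+630A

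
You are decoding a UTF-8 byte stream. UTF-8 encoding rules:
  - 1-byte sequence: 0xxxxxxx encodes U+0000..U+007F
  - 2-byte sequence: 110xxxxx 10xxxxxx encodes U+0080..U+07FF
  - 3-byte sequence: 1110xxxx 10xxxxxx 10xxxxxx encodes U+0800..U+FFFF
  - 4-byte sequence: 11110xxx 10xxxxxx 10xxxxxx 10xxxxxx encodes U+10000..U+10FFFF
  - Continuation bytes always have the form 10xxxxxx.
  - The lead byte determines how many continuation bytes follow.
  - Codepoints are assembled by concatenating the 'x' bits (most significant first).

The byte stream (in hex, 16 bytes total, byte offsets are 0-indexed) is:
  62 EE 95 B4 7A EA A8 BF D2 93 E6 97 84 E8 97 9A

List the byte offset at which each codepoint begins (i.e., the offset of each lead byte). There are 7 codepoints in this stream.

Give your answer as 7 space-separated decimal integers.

Answer: 0 1 4 5 8 10 13

Derivation:
Byte[0]=62: 1-byte ASCII. cp=U+0062
Byte[1]=EE: 3-byte lead, need 2 cont bytes. acc=0xE
Byte[2]=95: continuation. acc=(acc<<6)|0x15=0x395
Byte[3]=B4: continuation. acc=(acc<<6)|0x34=0xE574
Completed: cp=U+E574 (starts at byte 1)
Byte[4]=7A: 1-byte ASCII. cp=U+007A
Byte[5]=EA: 3-byte lead, need 2 cont bytes. acc=0xA
Byte[6]=A8: continuation. acc=(acc<<6)|0x28=0x2A8
Byte[7]=BF: continuation. acc=(acc<<6)|0x3F=0xAA3F
Completed: cp=U+AA3F (starts at byte 5)
Byte[8]=D2: 2-byte lead, need 1 cont bytes. acc=0x12
Byte[9]=93: continuation. acc=(acc<<6)|0x13=0x493
Completed: cp=U+0493 (starts at byte 8)
Byte[10]=E6: 3-byte lead, need 2 cont bytes. acc=0x6
Byte[11]=97: continuation. acc=(acc<<6)|0x17=0x197
Byte[12]=84: continuation. acc=(acc<<6)|0x04=0x65C4
Completed: cp=U+65C4 (starts at byte 10)
Byte[13]=E8: 3-byte lead, need 2 cont bytes. acc=0x8
Byte[14]=97: continuation. acc=(acc<<6)|0x17=0x217
Byte[15]=9A: continuation. acc=(acc<<6)|0x1A=0x85DA
Completed: cp=U+85DA (starts at byte 13)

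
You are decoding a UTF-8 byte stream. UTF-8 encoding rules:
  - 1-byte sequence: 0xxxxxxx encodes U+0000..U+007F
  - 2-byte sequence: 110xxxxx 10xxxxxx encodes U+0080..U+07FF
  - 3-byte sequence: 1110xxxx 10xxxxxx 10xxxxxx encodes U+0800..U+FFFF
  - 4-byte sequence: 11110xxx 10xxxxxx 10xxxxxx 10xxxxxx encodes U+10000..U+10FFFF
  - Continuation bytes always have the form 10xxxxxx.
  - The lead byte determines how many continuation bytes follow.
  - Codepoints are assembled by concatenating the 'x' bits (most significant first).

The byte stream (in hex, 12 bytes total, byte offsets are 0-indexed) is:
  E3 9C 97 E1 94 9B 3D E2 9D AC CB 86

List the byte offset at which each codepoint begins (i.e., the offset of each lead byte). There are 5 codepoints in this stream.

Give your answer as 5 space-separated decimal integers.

Byte[0]=E3: 3-byte lead, need 2 cont bytes. acc=0x3
Byte[1]=9C: continuation. acc=(acc<<6)|0x1C=0xDC
Byte[2]=97: continuation. acc=(acc<<6)|0x17=0x3717
Completed: cp=U+3717 (starts at byte 0)
Byte[3]=E1: 3-byte lead, need 2 cont bytes. acc=0x1
Byte[4]=94: continuation. acc=(acc<<6)|0x14=0x54
Byte[5]=9B: continuation. acc=(acc<<6)|0x1B=0x151B
Completed: cp=U+151B (starts at byte 3)
Byte[6]=3D: 1-byte ASCII. cp=U+003D
Byte[7]=E2: 3-byte lead, need 2 cont bytes. acc=0x2
Byte[8]=9D: continuation. acc=(acc<<6)|0x1D=0x9D
Byte[9]=AC: continuation. acc=(acc<<6)|0x2C=0x276C
Completed: cp=U+276C (starts at byte 7)
Byte[10]=CB: 2-byte lead, need 1 cont bytes. acc=0xB
Byte[11]=86: continuation. acc=(acc<<6)|0x06=0x2C6
Completed: cp=U+02C6 (starts at byte 10)

Answer: 0 3 6 7 10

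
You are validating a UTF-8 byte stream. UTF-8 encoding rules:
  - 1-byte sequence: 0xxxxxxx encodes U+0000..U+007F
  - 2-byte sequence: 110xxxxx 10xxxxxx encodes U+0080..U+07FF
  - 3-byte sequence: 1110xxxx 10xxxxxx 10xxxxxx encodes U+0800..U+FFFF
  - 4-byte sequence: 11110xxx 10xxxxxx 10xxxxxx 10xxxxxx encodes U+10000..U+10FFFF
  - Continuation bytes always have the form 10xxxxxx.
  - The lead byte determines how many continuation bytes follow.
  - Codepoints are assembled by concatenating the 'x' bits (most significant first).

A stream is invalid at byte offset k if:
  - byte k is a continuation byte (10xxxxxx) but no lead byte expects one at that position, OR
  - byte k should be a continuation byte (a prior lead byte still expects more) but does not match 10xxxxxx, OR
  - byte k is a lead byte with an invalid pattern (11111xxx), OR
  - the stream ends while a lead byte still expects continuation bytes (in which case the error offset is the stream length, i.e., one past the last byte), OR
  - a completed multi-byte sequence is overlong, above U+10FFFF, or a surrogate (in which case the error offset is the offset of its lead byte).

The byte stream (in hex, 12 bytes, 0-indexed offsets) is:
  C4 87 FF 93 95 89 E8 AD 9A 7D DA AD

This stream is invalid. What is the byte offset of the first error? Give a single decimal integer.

Byte[0]=C4: 2-byte lead, need 1 cont bytes. acc=0x4
Byte[1]=87: continuation. acc=(acc<<6)|0x07=0x107
Completed: cp=U+0107 (starts at byte 0)
Byte[2]=FF: INVALID lead byte (not 0xxx/110x/1110/11110)

Answer: 2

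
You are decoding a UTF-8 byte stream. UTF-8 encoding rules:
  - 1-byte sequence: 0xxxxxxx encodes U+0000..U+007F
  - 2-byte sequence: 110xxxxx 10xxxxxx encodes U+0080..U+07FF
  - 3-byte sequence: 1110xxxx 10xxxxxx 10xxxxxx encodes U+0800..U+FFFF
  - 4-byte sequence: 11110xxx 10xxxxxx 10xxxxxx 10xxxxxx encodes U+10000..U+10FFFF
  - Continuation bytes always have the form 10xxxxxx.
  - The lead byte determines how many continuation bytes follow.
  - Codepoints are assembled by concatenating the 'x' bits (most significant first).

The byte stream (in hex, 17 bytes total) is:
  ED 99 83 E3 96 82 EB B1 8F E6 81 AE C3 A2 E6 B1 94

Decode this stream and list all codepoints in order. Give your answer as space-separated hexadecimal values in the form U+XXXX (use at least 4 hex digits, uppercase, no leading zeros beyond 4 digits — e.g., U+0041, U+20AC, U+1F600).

Byte[0]=ED: 3-byte lead, need 2 cont bytes. acc=0xD
Byte[1]=99: continuation. acc=(acc<<6)|0x19=0x359
Byte[2]=83: continuation. acc=(acc<<6)|0x03=0xD643
Completed: cp=U+D643 (starts at byte 0)
Byte[3]=E3: 3-byte lead, need 2 cont bytes. acc=0x3
Byte[4]=96: continuation. acc=(acc<<6)|0x16=0xD6
Byte[5]=82: continuation. acc=(acc<<6)|0x02=0x3582
Completed: cp=U+3582 (starts at byte 3)
Byte[6]=EB: 3-byte lead, need 2 cont bytes. acc=0xB
Byte[7]=B1: continuation. acc=(acc<<6)|0x31=0x2F1
Byte[8]=8F: continuation. acc=(acc<<6)|0x0F=0xBC4F
Completed: cp=U+BC4F (starts at byte 6)
Byte[9]=E6: 3-byte lead, need 2 cont bytes. acc=0x6
Byte[10]=81: continuation. acc=(acc<<6)|0x01=0x181
Byte[11]=AE: continuation. acc=(acc<<6)|0x2E=0x606E
Completed: cp=U+606E (starts at byte 9)
Byte[12]=C3: 2-byte lead, need 1 cont bytes. acc=0x3
Byte[13]=A2: continuation. acc=(acc<<6)|0x22=0xE2
Completed: cp=U+00E2 (starts at byte 12)
Byte[14]=E6: 3-byte lead, need 2 cont bytes. acc=0x6
Byte[15]=B1: continuation. acc=(acc<<6)|0x31=0x1B1
Byte[16]=94: continuation. acc=(acc<<6)|0x14=0x6C54
Completed: cp=U+6C54 (starts at byte 14)

Answer: U+D643 U+3582 U+BC4F U+606E U+00E2 U+6C54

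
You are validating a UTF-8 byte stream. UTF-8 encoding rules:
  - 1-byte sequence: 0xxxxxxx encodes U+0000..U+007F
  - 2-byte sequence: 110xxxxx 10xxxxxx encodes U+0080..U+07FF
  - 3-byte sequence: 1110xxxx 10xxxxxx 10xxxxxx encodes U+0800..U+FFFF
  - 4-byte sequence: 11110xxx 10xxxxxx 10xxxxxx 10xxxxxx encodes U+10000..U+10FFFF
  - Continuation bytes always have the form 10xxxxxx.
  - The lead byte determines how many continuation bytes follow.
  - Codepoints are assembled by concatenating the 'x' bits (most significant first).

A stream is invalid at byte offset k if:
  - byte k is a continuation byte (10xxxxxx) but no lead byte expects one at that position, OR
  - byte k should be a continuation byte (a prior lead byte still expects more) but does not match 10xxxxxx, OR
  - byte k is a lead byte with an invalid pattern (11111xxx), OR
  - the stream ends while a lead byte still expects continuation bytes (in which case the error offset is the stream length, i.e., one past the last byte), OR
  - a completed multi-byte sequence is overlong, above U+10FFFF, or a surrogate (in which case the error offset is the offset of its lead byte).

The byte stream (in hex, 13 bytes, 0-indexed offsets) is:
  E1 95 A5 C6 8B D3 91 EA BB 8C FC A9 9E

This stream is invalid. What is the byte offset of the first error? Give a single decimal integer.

Byte[0]=E1: 3-byte lead, need 2 cont bytes. acc=0x1
Byte[1]=95: continuation. acc=(acc<<6)|0x15=0x55
Byte[2]=A5: continuation. acc=(acc<<6)|0x25=0x1565
Completed: cp=U+1565 (starts at byte 0)
Byte[3]=C6: 2-byte lead, need 1 cont bytes. acc=0x6
Byte[4]=8B: continuation. acc=(acc<<6)|0x0B=0x18B
Completed: cp=U+018B (starts at byte 3)
Byte[5]=D3: 2-byte lead, need 1 cont bytes. acc=0x13
Byte[6]=91: continuation. acc=(acc<<6)|0x11=0x4D1
Completed: cp=U+04D1 (starts at byte 5)
Byte[7]=EA: 3-byte lead, need 2 cont bytes. acc=0xA
Byte[8]=BB: continuation. acc=(acc<<6)|0x3B=0x2BB
Byte[9]=8C: continuation. acc=(acc<<6)|0x0C=0xAECC
Completed: cp=U+AECC (starts at byte 7)
Byte[10]=FC: INVALID lead byte (not 0xxx/110x/1110/11110)

Answer: 10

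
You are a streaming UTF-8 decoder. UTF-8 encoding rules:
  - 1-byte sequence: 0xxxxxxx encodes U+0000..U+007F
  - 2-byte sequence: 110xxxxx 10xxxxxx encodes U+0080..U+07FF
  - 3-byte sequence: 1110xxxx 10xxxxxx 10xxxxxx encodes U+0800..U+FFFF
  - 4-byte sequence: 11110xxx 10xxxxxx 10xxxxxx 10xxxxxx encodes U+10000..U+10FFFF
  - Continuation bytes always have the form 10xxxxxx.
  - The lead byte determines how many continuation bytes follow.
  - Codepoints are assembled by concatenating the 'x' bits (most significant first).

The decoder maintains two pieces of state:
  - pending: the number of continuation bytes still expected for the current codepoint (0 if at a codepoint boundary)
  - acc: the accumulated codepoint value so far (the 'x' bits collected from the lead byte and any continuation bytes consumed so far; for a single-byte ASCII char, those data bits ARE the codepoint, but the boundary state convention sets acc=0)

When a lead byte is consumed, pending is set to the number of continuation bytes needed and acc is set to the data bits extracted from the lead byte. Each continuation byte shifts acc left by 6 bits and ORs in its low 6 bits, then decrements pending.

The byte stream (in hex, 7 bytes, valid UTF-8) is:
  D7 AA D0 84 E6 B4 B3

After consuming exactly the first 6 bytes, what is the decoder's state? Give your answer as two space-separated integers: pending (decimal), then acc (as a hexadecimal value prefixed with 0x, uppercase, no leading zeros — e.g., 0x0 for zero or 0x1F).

Answer: 1 0x1B4

Derivation:
Byte[0]=D7: 2-byte lead. pending=1, acc=0x17
Byte[1]=AA: continuation. acc=(acc<<6)|0x2A=0x5EA, pending=0
Byte[2]=D0: 2-byte lead. pending=1, acc=0x10
Byte[3]=84: continuation. acc=(acc<<6)|0x04=0x404, pending=0
Byte[4]=E6: 3-byte lead. pending=2, acc=0x6
Byte[5]=B4: continuation. acc=(acc<<6)|0x34=0x1B4, pending=1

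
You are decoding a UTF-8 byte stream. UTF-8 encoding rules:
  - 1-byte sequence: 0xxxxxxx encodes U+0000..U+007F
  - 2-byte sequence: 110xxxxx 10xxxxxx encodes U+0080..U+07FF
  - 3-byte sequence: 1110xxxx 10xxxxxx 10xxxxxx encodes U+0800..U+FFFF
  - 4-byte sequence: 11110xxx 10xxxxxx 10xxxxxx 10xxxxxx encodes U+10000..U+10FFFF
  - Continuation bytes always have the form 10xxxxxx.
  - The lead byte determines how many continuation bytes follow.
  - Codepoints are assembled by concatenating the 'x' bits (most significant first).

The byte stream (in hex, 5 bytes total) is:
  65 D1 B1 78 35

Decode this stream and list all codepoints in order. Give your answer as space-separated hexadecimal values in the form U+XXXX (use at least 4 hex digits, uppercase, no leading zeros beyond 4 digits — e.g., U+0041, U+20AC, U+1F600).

Byte[0]=65: 1-byte ASCII. cp=U+0065
Byte[1]=D1: 2-byte lead, need 1 cont bytes. acc=0x11
Byte[2]=B1: continuation. acc=(acc<<6)|0x31=0x471
Completed: cp=U+0471 (starts at byte 1)
Byte[3]=78: 1-byte ASCII. cp=U+0078
Byte[4]=35: 1-byte ASCII. cp=U+0035

Answer: U+0065 U+0471 U+0078 U+0035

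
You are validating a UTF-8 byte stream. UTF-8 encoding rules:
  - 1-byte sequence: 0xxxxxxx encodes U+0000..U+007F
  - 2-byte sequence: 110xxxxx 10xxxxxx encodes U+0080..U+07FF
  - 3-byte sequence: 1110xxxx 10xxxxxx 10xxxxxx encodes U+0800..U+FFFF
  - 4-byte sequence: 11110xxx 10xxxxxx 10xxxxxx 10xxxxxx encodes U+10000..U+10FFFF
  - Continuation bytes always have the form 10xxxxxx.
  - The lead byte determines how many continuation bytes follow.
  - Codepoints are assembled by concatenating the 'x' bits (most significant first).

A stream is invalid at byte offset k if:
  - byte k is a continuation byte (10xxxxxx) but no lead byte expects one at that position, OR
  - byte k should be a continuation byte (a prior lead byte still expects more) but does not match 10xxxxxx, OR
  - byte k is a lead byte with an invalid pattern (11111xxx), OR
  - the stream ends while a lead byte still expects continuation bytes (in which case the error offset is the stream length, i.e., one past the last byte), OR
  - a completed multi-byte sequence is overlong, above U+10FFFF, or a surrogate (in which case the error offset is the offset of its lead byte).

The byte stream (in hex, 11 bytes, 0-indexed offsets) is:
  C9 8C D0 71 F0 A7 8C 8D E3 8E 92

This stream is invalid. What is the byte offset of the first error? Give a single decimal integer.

Byte[0]=C9: 2-byte lead, need 1 cont bytes. acc=0x9
Byte[1]=8C: continuation. acc=(acc<<6)|0x0C=0x24C
Completed: cp=U+024C (starts at byte 0)
Byte[2]=D0: 2-byte lead, need 1 cont bytes. acc=0x10
Byte[3]=71: expected 10xxxxxx continuation. INVALID

Answer: 3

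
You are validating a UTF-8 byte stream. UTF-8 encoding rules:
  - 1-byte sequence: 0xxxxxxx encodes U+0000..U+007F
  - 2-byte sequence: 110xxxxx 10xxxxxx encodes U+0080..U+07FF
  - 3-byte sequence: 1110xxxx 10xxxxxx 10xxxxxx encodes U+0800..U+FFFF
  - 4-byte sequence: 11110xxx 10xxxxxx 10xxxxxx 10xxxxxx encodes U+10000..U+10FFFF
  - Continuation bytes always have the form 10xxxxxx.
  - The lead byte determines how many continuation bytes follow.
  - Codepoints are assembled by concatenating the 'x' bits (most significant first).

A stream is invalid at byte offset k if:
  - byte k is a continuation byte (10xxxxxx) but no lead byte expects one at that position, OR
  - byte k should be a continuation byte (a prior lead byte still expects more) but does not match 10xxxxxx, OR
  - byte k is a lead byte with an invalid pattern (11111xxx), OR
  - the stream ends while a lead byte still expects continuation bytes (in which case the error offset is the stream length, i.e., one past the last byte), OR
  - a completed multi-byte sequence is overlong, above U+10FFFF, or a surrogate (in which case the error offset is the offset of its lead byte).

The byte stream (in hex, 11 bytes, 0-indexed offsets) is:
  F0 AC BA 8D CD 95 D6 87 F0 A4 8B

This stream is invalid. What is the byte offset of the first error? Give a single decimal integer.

Answer: 11

Derivation:
Byte[0]=F0: 4-byte lead, need 3 cont bytes. acc=0x0
Byte[1]=AC: continuation. acc=(acc<<6)|0x2C=0x2C
Byte[2]=BA: continuation. acc=(acc<<6)|0x3A=0xB3A
Byte[3]=8D: continuation. acc=(acc<<6)|0x0D=0x2CE8D
Completed: cp=U+2CE8D (starts at byte 0)
Byte[4]=CD: 2-byte lead, need 1 cont bytes. acc=0xD
Byte[5]=95: continuation. acc=(acc<<6)|0x15=0x355
Completed: cp=U+0355 (starts at byte 4)
Byte[6]=D6: 2-byte lead, need 1 cont bytes. acc=0x16
Byte[7]=87: continuation. acc=(acc<<6)|0x07=0x587
Completed: cp=U+0587 (starts at byte 6)
Byte[8]=F0: 4-byte lead, need 3 cont bytes. acc=0x0
Byte[9]=A4: continuation. acc=(acc<<6)|0x24=0x24
Byte[10]=8B: continuation. acc=(acc<<6)|0x0B=0x90B
Byte[11]: stream ended, expected continuation. INVALID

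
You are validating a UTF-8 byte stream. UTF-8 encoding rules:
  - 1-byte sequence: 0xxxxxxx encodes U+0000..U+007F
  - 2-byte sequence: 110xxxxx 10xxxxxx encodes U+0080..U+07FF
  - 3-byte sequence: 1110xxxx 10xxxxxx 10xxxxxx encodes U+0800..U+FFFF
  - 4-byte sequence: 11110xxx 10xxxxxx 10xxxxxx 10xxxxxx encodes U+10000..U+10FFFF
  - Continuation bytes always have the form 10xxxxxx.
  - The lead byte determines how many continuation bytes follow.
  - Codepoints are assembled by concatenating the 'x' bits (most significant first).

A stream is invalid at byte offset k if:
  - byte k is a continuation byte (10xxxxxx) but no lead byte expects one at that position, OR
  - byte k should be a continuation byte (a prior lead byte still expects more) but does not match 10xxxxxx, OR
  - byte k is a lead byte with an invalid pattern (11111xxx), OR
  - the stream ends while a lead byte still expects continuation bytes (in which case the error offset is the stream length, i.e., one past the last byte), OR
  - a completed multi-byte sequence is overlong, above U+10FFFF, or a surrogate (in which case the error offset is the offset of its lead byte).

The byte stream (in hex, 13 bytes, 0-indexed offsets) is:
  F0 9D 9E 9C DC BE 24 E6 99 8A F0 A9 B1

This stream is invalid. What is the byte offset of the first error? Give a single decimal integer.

Answer: 13

Derivation:
Byte[0]=F0: 4-byte lead, need 3 cont bytes. acc=0x0
Byte[1]=9D: continuation. acc=(acc<<6)|0x1D=0x1D
Byte[2]=9E: continuation. acc=(acc<<6)|0x1E=0x75E
Byte[3]=9C: continuation. acc=(acc<<6)|0x1C=0x1D79C
Completed: cp=U+1D79C (starts at byte 0)
Byte[4]=DC: 2-byte lead, need 1 cont bytes. acc=0x1C
Byte[5]=BE: continuation. acc=(acc<<6)|0x3E=0x73E
Completed: cp=U+073E (starts at byte 4)
Byte[6]=24: 1-byte ASCII. cp=U+0024
Byte[7]=E6: 3-byte lead, need 2 cont bytes. acc=0x6
Byte[8]=99: continuation. acc=(acc<<6)|0x19=0x199
Byte[9]=8A: continuation. acc=(acc<<6)|0x0A=0x664A
Completed: cp=U+664A (starts at byte 7)
Byte[10]=F0: 4-byte lead, need 3 cont bytes. acc=0x0
Byte[11]=A9: continuation. acc=(acc<<6)|0x29=0x29
Byte[12]=B1: continuation. acc=(acc<<6)|0x31=0xA71
Byte[13]: stream ended, expected continuation. INVALID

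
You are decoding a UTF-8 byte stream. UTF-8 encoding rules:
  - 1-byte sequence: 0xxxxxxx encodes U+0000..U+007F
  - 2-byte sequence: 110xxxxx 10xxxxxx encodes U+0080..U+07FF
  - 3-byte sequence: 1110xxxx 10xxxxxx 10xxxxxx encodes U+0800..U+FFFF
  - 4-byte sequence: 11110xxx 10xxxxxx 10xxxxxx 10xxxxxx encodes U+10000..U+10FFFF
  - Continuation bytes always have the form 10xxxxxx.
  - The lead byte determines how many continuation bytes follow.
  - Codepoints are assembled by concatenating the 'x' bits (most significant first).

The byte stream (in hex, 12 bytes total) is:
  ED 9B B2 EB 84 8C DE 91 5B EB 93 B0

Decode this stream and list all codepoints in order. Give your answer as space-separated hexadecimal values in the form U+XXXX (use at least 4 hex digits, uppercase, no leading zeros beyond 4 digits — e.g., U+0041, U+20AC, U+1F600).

Answer: U+D6F2 U+B10C U+0791 U+005B U+B4F0

Derivation:
Byte[0]=ED: 3-byte lead, need 2 cont bytes. acc=0xD
Byte[1]=9B: continuation. acc=(acc<<6)|0x1B=0x35B
Byte[2]=B2: continuation. acc=(acc<<6)|0x32=0xD6F2
Completed: cp=U+D6F2 (starts at byte 0)
Byte[3]=EB: 3-byte lead, need 2 cont bytes. acc=0xB
Byte[4]=84: continuation. acc=(acc<<6)|0x04=0x2C4
Byte[5]=8C: continuation. acc=(acc<<6)|0x0C=0xB10C
Completed: cp=U+B10C (starts at byte 3)
Byte[6]=DE: 2-byte lead, need 1 cont bytes. acc=0x1E
Byte[7]=91: continuation. acc=(acc<<6)|0x11=0x791
Completed: cp=U+0791 (starts at byte 6)
Byte[8]=5B: 1-byte ASCII. cp=U+005B
Byte[9]=EB: 3-byte lead, need 2 cont bytes. acc=0xB
Byte[10]=93: continuation. acc=(acc<<6)|0x13=0x2D3
Byte[11]=B0: continuation. acc=(acc<<6)|0x30=0xB4F0
Completed: cp=U+B4F0 (starts at byte 9)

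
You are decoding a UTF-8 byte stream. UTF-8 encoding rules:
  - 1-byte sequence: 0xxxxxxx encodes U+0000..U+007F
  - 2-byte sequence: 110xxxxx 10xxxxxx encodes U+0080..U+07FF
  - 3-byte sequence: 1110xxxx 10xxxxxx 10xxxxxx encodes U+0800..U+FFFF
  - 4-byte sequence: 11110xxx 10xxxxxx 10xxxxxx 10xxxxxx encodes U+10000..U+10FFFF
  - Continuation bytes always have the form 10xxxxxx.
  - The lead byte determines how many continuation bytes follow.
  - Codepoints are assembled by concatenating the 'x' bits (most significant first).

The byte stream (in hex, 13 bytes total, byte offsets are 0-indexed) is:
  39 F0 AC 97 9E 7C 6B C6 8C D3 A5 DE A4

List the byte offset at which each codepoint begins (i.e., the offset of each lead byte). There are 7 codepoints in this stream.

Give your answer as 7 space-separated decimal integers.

Answer: 0 1 5 6 7 9 11

Derivation:
Byte[0]=39: 1-byte ASCII. cp=U+0039
Byte[1]=F0: 4-byte lead, need 3 cont bytes. acc=0x0
Byte[2]=AC: continuation. acc=(acc<<6)|0x2C=0x2C
Byte[3]=97: continuation. acc=(acc<<6)|0x17=0xB17
Byte[4]=9E: continuation. acc=(acc<<6)|0x1E=0x2C5DE
Completed: cp=U+2C5DE (starts at byte 1)
Byte[5]=7C: 1-byte ASCII. cp=U+007C
Byte[6]=6B: 1-byte ASCII. cp=U+006B
Byte[7]=C6: 2-byte lead, need 1 cont bytes. acc=0x6
Byte[8]=8C: continuation. acc=(acc<<6)|0x0C=0x18C
Completed: cp=U+018C (starts at byte 7)
Byte[9]=D3: 2-byte lead, need 1 cont bytes. acc=0x13
Byte[10]=A5: continuation. acc=(acc<<6)|0x25=0x4E5
Completed: cp=U+04E5 (starts at byte 9)
Byte[11]=DE: 2-byte lead, need 1 cont bytes. acc=0x1E
Byte[12]=A4: continuation. acc=(acc<<6)|0x24=0x7A4
Completed: cp=U+07A4 (starts at byte 11)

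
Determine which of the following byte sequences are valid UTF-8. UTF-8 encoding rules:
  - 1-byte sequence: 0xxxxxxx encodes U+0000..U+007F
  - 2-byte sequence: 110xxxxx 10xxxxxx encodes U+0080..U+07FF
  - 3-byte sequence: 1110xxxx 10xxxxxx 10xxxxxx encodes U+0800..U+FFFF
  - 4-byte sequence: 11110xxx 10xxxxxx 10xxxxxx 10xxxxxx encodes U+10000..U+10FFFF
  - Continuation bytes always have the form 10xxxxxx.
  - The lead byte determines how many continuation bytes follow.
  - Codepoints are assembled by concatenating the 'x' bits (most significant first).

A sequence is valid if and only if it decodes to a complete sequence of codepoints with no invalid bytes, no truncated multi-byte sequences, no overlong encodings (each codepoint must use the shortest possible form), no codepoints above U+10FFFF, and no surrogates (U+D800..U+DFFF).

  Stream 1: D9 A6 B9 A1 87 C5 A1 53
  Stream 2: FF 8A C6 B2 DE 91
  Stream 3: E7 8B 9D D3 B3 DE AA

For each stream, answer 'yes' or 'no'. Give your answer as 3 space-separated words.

Answer: no no yes

Derivation:
Stream 1: error at byte offset 2. INVALID
Stream 2: error at byte offset 0. INVALID
Stream 3: decodes cleanly. VALID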